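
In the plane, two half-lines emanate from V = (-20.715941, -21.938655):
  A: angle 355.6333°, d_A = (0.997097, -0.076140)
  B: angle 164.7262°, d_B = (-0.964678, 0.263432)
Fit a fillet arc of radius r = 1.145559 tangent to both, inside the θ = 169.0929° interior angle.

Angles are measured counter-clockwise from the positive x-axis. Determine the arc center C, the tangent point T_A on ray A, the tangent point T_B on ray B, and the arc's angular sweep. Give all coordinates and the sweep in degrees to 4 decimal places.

bisector direction at 80.1798° = (0.170558,0.985348)
center distance |VC| = r/sin(θ/2) = 1.145559/sin(84.5464°) = 1.150768
C = V + |VC|·bis = (-20.5197,-20.8047)
T_A = V + ((C−V)·d_A)·d_A = V + 0.1094·d_A = (-20.6069,-21.9470)
T_B = V + ((C−V)·d_B)·d_B = V + 0.1094·d_B = (-20.8214,-21.9098)
sweep = 180° − θ = 10.9071°

center=(-20.5197,-20.8047) T_A=(-20.6069,-21.9470) T_B=(-20.8214,-21.9098) sweep=10.9071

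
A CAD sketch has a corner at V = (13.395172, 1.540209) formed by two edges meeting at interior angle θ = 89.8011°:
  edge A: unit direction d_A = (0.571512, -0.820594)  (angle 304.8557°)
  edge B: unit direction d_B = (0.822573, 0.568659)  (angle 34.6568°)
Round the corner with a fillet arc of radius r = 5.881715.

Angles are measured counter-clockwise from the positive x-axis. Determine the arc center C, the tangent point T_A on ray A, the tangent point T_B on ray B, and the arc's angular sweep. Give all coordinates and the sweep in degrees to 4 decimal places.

center=(21.5948,0.0584) T_A=(16.7683,-3.3031) T_B=(18.2501,4.8965) sweep=90.1989

bisector direction at 349.7563° = (0.984060,-0.177836)
center distance |VC| = r/sin(θ/2) = 5.881715/sin(44.9006°) = 8.332477
C = V + |VC|·bis = (21.5948,0.0584)
T_A = V + ((C−V)·d_A)·d_A = V + 5.9022·d_A = (16.7683,-3.3031)
T_B = V + ((C−V)·d_B)·d_B = V + 5.9022·d_B = (18.2501,4.8965)
sweep = 180° − θ = 90.1989°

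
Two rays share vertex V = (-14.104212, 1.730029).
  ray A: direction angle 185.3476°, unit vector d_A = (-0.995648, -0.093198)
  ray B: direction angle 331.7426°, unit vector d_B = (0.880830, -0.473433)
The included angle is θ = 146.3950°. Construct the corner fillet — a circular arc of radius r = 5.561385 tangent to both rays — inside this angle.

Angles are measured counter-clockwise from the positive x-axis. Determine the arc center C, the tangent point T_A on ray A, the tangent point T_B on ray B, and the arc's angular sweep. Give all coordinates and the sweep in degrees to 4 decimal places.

center=(-15.2579,-3.9637) T_A=(-15.7762,1.5735) T_B=(-12.6250,0.9350) sweep=33.6050

bisector direction at 258.5451° = (-0.198597,-0.980081)
center distance |VC| = r/sin(θ/2) = 5.561385/sin(73.1975°) = 5.809407
C = V + |VC|·bis = (-15.2579,-3.9637)
T_A = V + ((C−V)·d_A)·d_A = V + 1.6793·d_A = (-15.7762,1.5735)
T_B = V + ((C−V)·d_B)·d_B = V + 1.6793·d_B = (-12.6250,0.9350)
sweep = 180° − θ = 33.6050°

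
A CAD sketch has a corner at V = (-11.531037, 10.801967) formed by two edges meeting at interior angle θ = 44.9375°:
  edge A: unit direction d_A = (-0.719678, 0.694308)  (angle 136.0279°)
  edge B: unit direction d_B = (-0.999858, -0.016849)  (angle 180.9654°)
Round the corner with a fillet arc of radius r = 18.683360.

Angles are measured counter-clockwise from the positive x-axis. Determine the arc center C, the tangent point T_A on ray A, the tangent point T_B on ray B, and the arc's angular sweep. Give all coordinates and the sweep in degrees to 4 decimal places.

center=(-57.0147,28.7215) T_A=(-44.0427,42.1675) T_B=(-56.6999,10.0408) sweep=135.0625

bisector direction at 158.4966° = (-0.930396,0.366556)
center distance |VC| = r/sin(θ/2) = 18.683360/sin(22.4688°) = 48.886351
C = V + |VC|·bis = (-57.0147,28.7215)
T_A = V + ((C−V)·d_A)·d_A = V + 45.1753·d_A = (-44.0427,42.1675)
T_B = V + ((C−V)·d_B)·d_B = V + 45.1753·d_B = (-56.6999,10.0408)
sweep = 180° − θ = 135.0625°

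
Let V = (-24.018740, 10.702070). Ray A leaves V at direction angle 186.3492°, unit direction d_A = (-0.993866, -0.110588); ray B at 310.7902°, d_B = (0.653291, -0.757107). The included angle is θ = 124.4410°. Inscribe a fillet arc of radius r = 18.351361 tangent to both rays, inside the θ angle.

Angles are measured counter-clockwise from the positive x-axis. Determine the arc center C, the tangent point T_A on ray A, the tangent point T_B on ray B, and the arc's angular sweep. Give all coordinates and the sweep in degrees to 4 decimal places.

center=(-31.5972,-8.6058) T_A=(-33.6266,9.6330) T_B=(-17.7033,3.3830) sweep=55.5590

bisector direction at 248.5697° = (-0.365369,-0.930863)
center distance |VC| = r/sin(θ/2) = 18.351361/sin(62.2205°) = 20.741912
C = V + |VC|·bis = (-31.5972,-8.6058)
T_A = V + ((C−V)·d_A)·d_A = V + 9.6672·d_A = (-33.6266,9.6330)
T_B = V + ((C−V)·d_B)·d_B = V + 9.6672·d_B = (-17.7033,3.3830)
sweep = 180° − θ = 55.5590°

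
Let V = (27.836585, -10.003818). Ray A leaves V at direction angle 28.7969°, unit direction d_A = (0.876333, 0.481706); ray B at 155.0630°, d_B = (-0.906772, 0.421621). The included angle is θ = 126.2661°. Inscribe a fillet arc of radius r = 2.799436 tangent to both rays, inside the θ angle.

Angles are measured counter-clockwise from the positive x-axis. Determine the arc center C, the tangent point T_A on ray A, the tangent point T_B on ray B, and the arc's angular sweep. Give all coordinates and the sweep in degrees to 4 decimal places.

bisector direction at 91.9300° = (-0.033678,0.999433)
center distance |VC| = r/sin(θ/2) = 2.799436/sin(63.1330°) = 3.138176
C = V + |VC|·bis = (27.7309,-6.8674)
T_A = V + ((C−V)·d_A)·d_A = V + 1.4182·d_A = (29.0794,-9.3207)
T_B = V + ((C−V)·d_B)·d_B = V + 1.4182·d_B = (26.5506,-9.4059)
sweep = 180° − θ = 53.7339°

center=(27.7309,-6.8674) T_A=(29.0794,-9.3207) T_B=(26.5506,-9.4059) sweep=53.7339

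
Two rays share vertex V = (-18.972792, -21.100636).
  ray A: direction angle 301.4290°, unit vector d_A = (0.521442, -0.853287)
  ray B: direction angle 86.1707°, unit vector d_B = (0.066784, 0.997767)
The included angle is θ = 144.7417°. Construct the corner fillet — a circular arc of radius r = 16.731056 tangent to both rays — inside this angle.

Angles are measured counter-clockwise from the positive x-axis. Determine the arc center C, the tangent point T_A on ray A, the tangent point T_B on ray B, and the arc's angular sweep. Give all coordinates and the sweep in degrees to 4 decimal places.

center=(-1.9240,-16.9131) T_A=(-16.2004,-25.6374) T_B=(-18.6177,-15.7957) sweep=35.2583

bisector direction at 13.7999° = (0.971135,0.238531)
center distance |VC| = r/sin(θ/2) = 16.731056/sin(72.3709°) = 17.555521
C = V + |VC|·bis = (-1.9240,-16.9131)
T_A = V + ((C−V)·d_A)·d_A = V + 5.3168·d_A = (-16.2004,-25.6374)
T_B = V + ((C−V)·d_B)·d_B = V + 5.3168·d_B = (-18.6177,-15.7957)
sweep = 180° − θ = 35.2583°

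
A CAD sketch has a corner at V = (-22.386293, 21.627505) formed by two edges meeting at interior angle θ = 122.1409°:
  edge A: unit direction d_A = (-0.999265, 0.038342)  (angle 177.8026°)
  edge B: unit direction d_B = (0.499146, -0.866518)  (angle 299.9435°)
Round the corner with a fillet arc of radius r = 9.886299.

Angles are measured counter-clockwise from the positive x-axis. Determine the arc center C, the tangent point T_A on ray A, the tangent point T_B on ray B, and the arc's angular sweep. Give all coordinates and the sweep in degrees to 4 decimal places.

bisector direction at 238.8731° = (-0.516936,-0.856024)
center distance |VC| = r/sin(θ/2) = 9.886299/sin(61.0705°) = 11.295850
C = V + |VC|·bis = (-28.2255,11.9580)
T_A = V + ((C−V)·d_A)·d_A = V + 5.4642·d_A = (-27.8465,21.8370)
T_B = V + ((C−V)·d_B)·d_B = V + 5.4642·d_B = (-19.6589,16.8927)
sweep = 180° − θ = 57.8591°

center=(-28.2255,11.9580) T_A=(-27.8465,21.8370) T_B=(-19.6589,16.8927) sweep=57.8591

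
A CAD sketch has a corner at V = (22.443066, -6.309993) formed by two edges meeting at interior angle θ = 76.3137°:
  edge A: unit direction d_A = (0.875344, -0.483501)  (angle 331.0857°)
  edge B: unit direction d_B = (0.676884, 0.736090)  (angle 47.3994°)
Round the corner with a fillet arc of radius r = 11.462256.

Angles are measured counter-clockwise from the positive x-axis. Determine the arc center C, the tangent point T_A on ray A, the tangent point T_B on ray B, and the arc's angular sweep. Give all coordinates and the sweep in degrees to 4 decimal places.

center=(40.7551,-3.3301) T_A=(35.2130,-13.3636) T_B=(32.3178,4.4285) sweep=103.6863

bisector direction at 9.2425° = (0.987017,0.160614)
center distance |VC| = r/sin(θ/2) = 11.462256/sin(38.1568°) = 18.552852
C = V + |VC|·bis = (40.7551,-3.3301)
T_A = V + ((C−V)·d_A)·d_A = V + 14.5885·d_A = (35.2130,-13.3636)
T_B = V + ((C−V)·d_B)·d_B = V + 14.5885·d_B = (32.3178,4.4285)
sweep = 180° − θ = 103.6863°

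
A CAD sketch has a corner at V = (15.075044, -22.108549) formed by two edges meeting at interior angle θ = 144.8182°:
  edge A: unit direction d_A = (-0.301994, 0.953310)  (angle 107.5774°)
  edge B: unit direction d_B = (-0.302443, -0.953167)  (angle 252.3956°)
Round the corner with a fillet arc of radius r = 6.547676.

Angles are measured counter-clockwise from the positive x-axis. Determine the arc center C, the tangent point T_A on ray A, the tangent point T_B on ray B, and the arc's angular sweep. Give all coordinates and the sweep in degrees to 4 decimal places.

center=(8.2062,-22.1069) T_A=(14.4481,-20.1296) T_B=(14.4472,-24.0872) sweep=35.1818

bisector direction at 179.9865° = (-1.000000,0.000236)
center distance |VC| = r/sin(θ/2) = 6.547676/sin(72.4091°) = 6.868874
C = V + |VC|·bis = (8.2062,-22.1069)
T_A = V + ((C−V)·d_A)·d_A = V + 2.0759·d_A = (14.4481,-20.1296)
T_B = V + ((C−V)·d_B)·d_B = V + 2.0759·d_B = (14.4472,-24.0872)
sweep = 180° − θ = 35.1818°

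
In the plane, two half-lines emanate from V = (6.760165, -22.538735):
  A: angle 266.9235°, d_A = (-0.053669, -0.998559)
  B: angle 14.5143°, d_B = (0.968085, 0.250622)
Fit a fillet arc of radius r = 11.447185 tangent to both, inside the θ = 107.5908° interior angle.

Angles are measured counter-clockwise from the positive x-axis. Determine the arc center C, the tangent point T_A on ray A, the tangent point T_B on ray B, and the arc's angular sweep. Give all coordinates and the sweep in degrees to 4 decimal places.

center=(17.7411,-31.5205) T_A=(6.3104,-30.9061) T_B=(14.8722,-20.4387) sweep=72.4092

bisector direction at 320.7189° = (0.774049,-0.633126)
center distance |VC| = r/sin(θ/2) = 11.447185/sin(53.7954°) = 14.186395
C = V + |VC|·bis = (17.7411,-31.5205)
T_A = V + ((C−V)·d_A)·d_A = V + 8.3795·d_A = (6.3104,-30.9061)
T_B = V + ((C−V)·d_B)·d_B = V + 8.3795·d_B = (14.8722,-20.4387)
sweep = 180° − θ = 72.4092°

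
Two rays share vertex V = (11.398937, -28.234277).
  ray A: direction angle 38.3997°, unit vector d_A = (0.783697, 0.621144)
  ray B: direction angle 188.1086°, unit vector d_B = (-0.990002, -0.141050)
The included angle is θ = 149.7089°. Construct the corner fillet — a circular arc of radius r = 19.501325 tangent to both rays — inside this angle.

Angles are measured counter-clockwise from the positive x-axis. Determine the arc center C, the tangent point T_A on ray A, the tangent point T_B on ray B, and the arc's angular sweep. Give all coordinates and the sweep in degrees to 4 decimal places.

bisector direction at 113.2541° = (-0.394810,0.918763)
center distance |VC| = r/sin(θ/2) = 19.501325/sin(74.8544°) = 20.203074
C = V + |VC|·bis = (3.4226,-9.6724)
T_A = V + ((C−V)·d_A)·d_A = V + 5.2785·d_A = (15.5357,-24.9556)
T_B = V + ((C−V)·d_B)·d_B = V + 5.2785·d_B = (6.1732,-28.9788)
sweep = 180° − θ = 30.2911°

center=(3.4226,-9.6724) T_A=(15.5357,-24.9556) T_B=(6.1732,-28.9788) sweep=30.2911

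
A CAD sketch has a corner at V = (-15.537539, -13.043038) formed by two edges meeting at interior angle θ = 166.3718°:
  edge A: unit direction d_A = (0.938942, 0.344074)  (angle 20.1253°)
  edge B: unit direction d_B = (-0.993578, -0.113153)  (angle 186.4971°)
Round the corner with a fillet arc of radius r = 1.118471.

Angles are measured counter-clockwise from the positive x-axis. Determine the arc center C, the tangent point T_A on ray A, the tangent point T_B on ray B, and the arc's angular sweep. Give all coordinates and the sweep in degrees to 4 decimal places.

bisector direction at 103.3112° = (-0.230240,0.973134)
center distance |VC| = r/sin(θ/2) = 1.118471/sin(83.1859°) = 1.126428
C = V + |VC|·bis = (-15.7969,-11.9469)
T_A = V + ((C−V)·d_A)·d_A = V + 0.1336·d_A = (-15.4121,-12.9971)
T_B = V + ((C−V)·d_B)·d_B = V + 0.1336·d_B = (-15.6703,-13.0582)
sweep = 180° − θ = 13.6282°

center=(-15.7969,-11.9469) T_A=(-15.4121,-12.9971) T_B=(-15.6703,-13.0582) sweep=13.6282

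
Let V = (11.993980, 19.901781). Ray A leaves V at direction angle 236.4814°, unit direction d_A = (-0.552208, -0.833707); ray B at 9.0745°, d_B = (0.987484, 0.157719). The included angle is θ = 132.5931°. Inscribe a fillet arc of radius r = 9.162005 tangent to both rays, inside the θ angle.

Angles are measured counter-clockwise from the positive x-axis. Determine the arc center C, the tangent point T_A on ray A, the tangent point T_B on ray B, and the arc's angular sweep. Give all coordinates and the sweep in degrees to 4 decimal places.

bisector direction at 302.7780° = (0.541385,-0.840775)
center distance |VC| = r/sin(θ/2) = 9.162005/sin(66.2965°) = 10.006139
C = V + |VC|·bis = (17.4112,11.4889)
T_A = V + ((C−V)·d_A)·d_A = V + 4.0225·d_A = (9.7727,16.5482)
T_B = V + ((C−V)·d_B)·d_B = V + 4.0225·d_B = (15.9661,20.5362)
sweep = 180° − θ = 47.4069°

center=(17.4112,11.4889) T_A=(9.7727,16.5482) T_B=(15.9661,20.5362) sweep=47.4069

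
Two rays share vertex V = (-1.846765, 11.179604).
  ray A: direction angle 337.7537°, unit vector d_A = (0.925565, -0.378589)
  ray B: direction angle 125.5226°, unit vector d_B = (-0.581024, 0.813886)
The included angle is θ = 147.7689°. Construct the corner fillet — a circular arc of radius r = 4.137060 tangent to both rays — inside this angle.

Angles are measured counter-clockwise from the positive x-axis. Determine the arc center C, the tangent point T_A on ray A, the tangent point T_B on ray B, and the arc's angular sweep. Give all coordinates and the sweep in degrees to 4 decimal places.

bisector direction at 51.6381° = (0.620626,0.784107)
center distance |VC| = r/sin(θ/2) = 4.137060/sin(73.8845°) = 4.306280
C = V + |VC|·bis = (0.8258,14.5562)
T_A = V + ((C−V)·d_A)·d_A = V + 1.1953·d_A = (-0.7404,10.7271)
T_B = V + ((C−V)·d_B)·d_B = V + 1.1953·d_B = (-2.5413,12.1525)
sweep = 180° − θ = 32.2311°

center=(0.8258,14.5562) T_A=(-0.7404,10.7271) T_B=(-2.5413,12.1525) sweep=32.2311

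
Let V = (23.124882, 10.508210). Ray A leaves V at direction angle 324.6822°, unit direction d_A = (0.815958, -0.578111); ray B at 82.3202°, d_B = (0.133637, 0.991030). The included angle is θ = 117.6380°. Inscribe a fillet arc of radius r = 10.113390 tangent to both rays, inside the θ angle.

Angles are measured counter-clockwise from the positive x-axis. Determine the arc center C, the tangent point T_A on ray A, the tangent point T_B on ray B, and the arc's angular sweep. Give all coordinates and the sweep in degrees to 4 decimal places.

bisector direction at 23.5012° = (0.917052,0.398768)
center distance |VC| = r/sin(θ/2) = 10.113390/sin(58.8190°) = 11.821116
C = V + |VC|·bis = (33.9655,15.2221)
T_A = V + ((C−V)·d_A)·d_A = V + 6.1203·d_A = (28.1188,6.9700)
T_B = V + ((C−V)·d_B)·d_B = V + 6.1203·d_B = (23.9428,16.5736)
sweep = 180° − θ = 62.3620°

center=(33.9655,15.2221) T_A=(28.1188,6.9700) T_B=(23.9428,16.5736) sweep=62.3620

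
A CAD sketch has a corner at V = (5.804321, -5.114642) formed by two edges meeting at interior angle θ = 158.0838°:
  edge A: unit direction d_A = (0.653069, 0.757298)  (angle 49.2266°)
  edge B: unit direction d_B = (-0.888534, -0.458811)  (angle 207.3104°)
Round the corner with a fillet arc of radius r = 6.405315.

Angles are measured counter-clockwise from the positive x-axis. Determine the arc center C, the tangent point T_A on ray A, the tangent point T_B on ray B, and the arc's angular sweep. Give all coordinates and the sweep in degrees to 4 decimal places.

center=(1.7635,0.0077) T_A=(6.6143,-4.1754) T_B=(4.7024,-5.6837) sweep=21.9162

bisector direction at 128.2685° = (-0.619347,0.785117)
center distance |VC| = r/sin(θ/2) = 6.405315/sin(79.0419°) = 6.524276
C = V + |VC|·bis = (1.7635,0.0077)
T_A = V + ((C−V)·d_A)·d_A = V + 1.2402·d_A = (6.6143,-4.1754)
T_B = V + ((C−V)·d_B)·d_B = V + 1.2402·d_B = (4.7024,-5.6837)
sweep = 180° − θ = 21.9162°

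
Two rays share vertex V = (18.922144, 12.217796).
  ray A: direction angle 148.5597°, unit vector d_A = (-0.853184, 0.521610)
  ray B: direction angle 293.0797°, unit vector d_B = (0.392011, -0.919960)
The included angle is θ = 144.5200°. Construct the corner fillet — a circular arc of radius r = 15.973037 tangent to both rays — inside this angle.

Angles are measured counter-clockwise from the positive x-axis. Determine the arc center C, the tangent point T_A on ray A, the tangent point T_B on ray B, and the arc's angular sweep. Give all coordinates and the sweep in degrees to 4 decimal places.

center=(6.2307,1.2552) T_A=(14.5624,14.8832) T_B=(20.9253,7.5169) sweep=35.4800

bisector direction at 220.8197° = (-0.756770,-0.653681)
center distance |VC| = r/sin(θ/2) = 15.973037/sin(72.2600°) = 16.770491
C = V + |VC|·bis = (6.2307,1.2552)
T_A = V + ((C−V)·d_A)·d_A = V + 5.1099·d_A = (14.5624,14.8832)
T_B = V + ((C−V)·d_B)·d_B = V + 5.1099·d_B = (20.9253,7.5169)
sweep = 180° − θ = 35.4800°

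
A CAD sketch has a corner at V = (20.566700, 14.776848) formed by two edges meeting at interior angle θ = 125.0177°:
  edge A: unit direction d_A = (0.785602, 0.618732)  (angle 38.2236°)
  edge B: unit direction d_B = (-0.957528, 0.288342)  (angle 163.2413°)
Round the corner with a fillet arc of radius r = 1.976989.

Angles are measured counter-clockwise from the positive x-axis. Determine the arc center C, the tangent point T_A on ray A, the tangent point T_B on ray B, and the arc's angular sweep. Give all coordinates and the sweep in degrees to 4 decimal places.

center=(20.1517,16.9665) T_A=(21.3749,15.4134) T_B=(19.5816,15.0735) sweep=54.9823

bisector direction at 100.7325° = (-0.186223,0.982507)
center distance |VC| = r/sin(θ/2) = 1.976989/sin(62.5089°) = 2.228643
C = V + |VC|·bis = (20.1517,16.9665)
T_A = V + ((C−V)·d_A)·d_A = V + 1.0288·d_A = (21.3749,15.4134)
T_B = V + ((C−V)·d_B)·d_B = V + 1.0288·d_B = (19.5816,15.0735)
sweep = 180° − θ = 54.9823°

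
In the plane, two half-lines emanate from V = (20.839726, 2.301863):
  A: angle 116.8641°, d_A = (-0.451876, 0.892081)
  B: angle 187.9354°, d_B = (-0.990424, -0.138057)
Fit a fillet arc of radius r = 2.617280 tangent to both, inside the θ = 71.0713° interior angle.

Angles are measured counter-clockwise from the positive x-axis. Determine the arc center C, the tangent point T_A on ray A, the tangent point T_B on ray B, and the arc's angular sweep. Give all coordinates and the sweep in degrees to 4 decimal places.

bisector direction at 152.3997° = (-0.886202,0.463300)
center distance |VC| = r/sin(θ/2) = 2.617280/sin(35.5356°) = 4.503162
C = V + |VC|·bis = (16.8490,4.3882)
T_A = V + ((C−V)·d_A)·d_A = V + 3.6645·d_A = (19.1838,5.5709)
T_B = V + ((C−V)·d_B)·d_B = V + 3.6645·d_B = (17.2103,1.7960)
sweep = 180° − θ = 108.9287°

center=(16.8490,4.3882) T_A=(19.1838,5.5709) T_B=(17.2103,1.7960) sweep=108.9287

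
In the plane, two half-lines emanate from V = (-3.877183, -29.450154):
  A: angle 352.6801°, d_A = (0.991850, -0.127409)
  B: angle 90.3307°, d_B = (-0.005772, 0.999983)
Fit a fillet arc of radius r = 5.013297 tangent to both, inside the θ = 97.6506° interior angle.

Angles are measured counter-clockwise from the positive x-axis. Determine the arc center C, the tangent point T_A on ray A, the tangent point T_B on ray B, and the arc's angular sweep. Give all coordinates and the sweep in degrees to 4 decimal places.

center=(1.1107,-25.0364) T_A=(0.4720,-30.0088) T_B=(-3.9025,-25.0653) sweep=82.3494

bisector direction at 41.5054° = (0.748893,0.662691)
center distance |VC| = r/sin(θ/2) = 5.013297/sin(48.8253°) = 6.660368
C = V + |VC|·bis = (1.1107,-25.0364)
T_A = V + ((C−V)·d_A)·d_A = V + 4.3849·d_A = (0.4720,-30.0088)
T_B = V + ((C−V)·d_B)·d_B = V + 4.3849·d_B = (-3.9025,-25.0653)
sweep = 180° − θ = 82.3494°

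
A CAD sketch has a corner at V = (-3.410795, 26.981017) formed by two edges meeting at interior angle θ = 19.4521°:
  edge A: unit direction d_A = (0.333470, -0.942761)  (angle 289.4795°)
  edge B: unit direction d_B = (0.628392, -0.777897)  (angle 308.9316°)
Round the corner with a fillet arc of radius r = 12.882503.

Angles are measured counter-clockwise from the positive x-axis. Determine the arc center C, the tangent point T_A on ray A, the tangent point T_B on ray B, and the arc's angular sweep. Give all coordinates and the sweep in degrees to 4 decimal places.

bisector direction at 299.2055° = (0.487944,-0.872875)
center distance |VC| = r/sin(θ/2) = 12.882503/sin(9.7261°) = 76.256020
C = V + |VC|·bis = (33.7979,-39.5809)
T_A = V + ((C−V)·d_A)·d_A = V + 75.1600·d_A = (21.6528,-43.8769)
T_B = V + ((C−V)·d_B)·d_B = V + 75.1600·d_B = (43.8191,-31.4857)
sweep = 180° − θ = 160.5479°

center=(33.7979,-39.5809) T_A=(21.6528,-43.8769) T_B=(43.8191,-31.4857) sweep=160.5479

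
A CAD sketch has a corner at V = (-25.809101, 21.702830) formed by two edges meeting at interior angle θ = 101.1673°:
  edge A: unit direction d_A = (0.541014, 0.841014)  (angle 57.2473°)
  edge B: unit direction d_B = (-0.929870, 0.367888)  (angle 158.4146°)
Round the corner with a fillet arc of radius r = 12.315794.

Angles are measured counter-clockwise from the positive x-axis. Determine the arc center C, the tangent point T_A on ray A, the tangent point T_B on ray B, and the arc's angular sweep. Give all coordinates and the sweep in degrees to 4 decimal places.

bisector direction at 107.8310° = (-0.306210,0.951964)
center distance |VC| = r/sin(θ/2) = 12.315794/sin(50.5836°) = 15.941694
C = V + |VC|·bis = (-30.6906,36.8788)
T_A = V + ((C−V)·d_A)·d_A = V + 10.1222·d_A = (-20.3329,30.2157)
T_B = V + ((C−V)·d_B)·d_B = V + 10.1222·d_B = (-35.2214,25.4267)
sweep = 180° − θ = 78.8327°

center=(-30.6906,36.8788) T_A=(-20.3329,30.2157) T_B=(-35.2214,25.4267) sweep=78.8327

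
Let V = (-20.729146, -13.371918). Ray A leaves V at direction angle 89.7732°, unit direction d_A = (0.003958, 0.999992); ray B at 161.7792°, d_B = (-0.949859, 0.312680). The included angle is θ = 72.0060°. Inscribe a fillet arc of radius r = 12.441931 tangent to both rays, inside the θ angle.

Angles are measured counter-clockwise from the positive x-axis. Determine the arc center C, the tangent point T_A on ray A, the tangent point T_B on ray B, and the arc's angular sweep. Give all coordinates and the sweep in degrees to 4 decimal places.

bisector direction at 125.7762° = (-0.584621,0.811307)
center distance |VC| = r/sin(θ/2) = 12.441931/sin(36.0030°) = 21.165952
C = V + |VC|·bis = (-33.1032,3.8002)
T_A = V + ((C−V)·d_A)·d_A = V + 17.1230·d_A = (-20.6614,3.7509)
T_B = V + ((C−V)·d_B)·d_B = V + 17.1230·d_B = (-36.9935,-8.0179)
sweep = 180° − θ = 107.9940°

center=(-33.1032,3.8002) T_A=(-20.6614,3.7509) T_B=(-36.9935,-8.0179) sweep=107.9940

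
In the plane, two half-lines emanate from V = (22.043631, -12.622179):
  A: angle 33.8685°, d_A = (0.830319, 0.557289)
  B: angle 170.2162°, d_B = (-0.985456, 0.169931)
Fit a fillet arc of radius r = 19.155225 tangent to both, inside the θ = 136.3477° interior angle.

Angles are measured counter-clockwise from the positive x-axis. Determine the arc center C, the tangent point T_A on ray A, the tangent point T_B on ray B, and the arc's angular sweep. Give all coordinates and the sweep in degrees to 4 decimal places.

bisector direction at 102.0423° = (-0.208635,0.977994)
center distance |VC| = r/sin(θ/2) = 19.155225/sin(68.1739°) = 20.634375
C = V + |VC|·bis = (17.7386,7.5581)
T_A = V + ((C−V)·d_A)·d_A = V + 7.6717·d_A = (28.4136,-8.3468)
T_B = V + ((C−V)·d_B)·d_B = V + 7.6717·d_B = (14.4835,-11.3185)
sweep = 180° − θ = 43.6523°

center=(17.7386,7.5581) T_A=(28.4136,-8.3468) T_B=(14.4835,-11.3185) sweep=43.6523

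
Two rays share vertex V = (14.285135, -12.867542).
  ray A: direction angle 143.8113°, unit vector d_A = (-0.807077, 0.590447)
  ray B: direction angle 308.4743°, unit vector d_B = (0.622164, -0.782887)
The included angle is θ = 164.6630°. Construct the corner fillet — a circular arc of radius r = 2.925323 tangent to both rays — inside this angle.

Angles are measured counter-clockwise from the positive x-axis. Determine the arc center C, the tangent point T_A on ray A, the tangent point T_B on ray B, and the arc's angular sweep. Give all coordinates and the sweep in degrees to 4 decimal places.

center=(12.2400,-14.9959) T_A=(13.9672,-12.6350) T_B=(14.5302,-13.1759) sweep=15.3370

bisector direction at 226.1428° = (-0.692863,-0.721069)
center distance |VC| = r/sin(θ/2) = 2.925323/sin(82.3315°) = 2.951721
C = V + |VC|·bis = (12.2400,-14.9959)
T_A = V + ((C−V)·d_A)·d_A = V + 0.3939·d_A = (13.9672,-12.6350)
T_B = V + ((C−V)·d_B)·d_B = V + 0.3939·d_B = (14.5302,-13.1759)
sweep = 180° − θ = 15.3370°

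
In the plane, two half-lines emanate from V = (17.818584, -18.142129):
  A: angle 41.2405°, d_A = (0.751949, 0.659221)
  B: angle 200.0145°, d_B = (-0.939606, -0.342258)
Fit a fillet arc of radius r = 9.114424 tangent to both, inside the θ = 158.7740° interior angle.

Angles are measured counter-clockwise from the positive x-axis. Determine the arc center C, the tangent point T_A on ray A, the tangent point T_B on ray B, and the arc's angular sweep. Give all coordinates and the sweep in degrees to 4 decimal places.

bisector direction at 120.6275° = (-0.509454,0.860498)
center distance |VC| = r/sin(θ/2) = 9.114424/sin(79.3870°) = 9.273053
C = V + |VC|·bis = (13.0944,-10.1627)
T_A = V + ((C−V)·d_A)·d_A = V + 1.7079·d_A = (19.1028,-17.0163)
T_B = V + ((C−V)·d_B)·d_B = V + 1.7079·d_B = (16.2139,-18.7267)
sweep = 180° − θ = 21.2260°

center=(13.0944,-10.1627) T_A=(19.1028,-17.0163) T_B=(16.2139,-18.7267) sweep=21.2260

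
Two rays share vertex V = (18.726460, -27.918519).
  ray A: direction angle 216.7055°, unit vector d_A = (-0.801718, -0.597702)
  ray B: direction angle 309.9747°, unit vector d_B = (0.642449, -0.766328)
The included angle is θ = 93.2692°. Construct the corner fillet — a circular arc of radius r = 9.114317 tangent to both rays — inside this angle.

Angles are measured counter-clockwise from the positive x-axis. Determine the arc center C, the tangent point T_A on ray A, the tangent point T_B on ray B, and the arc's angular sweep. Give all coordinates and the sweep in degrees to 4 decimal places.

bisector direction at 263.3401° = (-0.115976,-0.993252)
center distance |VC| = r/sin(θ/2) = 9.114317/sin(46.6346°) = 12.537069
C = V + |VC|·bis = (17.2725,-40.3710)
T_A = V + ((C−V)·d_A)·d_A = V + 8.6086·d_A = (11.8248,-33.0639)
T_B = V + ((C−V)·d_B)·d_B = V + 8.6086·d_B = (24.2570,-34.5155)
sweep = 180° − θ = 86.7308°

center=(17.2725,-40.3710) T_A=(11.8248,-33.0639) T_B=(24.2570,-34.5155) sweep=86.7308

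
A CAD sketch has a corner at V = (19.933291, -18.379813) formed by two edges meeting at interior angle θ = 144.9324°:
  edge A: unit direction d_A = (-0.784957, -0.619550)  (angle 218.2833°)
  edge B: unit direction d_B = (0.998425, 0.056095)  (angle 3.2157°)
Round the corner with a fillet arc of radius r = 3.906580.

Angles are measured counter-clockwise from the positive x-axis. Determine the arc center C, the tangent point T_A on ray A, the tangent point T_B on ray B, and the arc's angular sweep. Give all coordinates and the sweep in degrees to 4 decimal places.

center=(21.3848,-22.2110) T_A=(18.9644,-19.1445) T_B=(21.1656,-18.3106) sweep=35.0676

bisector direction at 290.7495° = (0.354283,-0.935138)
center distance |VC| = r/sin(θ/2) = 3.906580/sin(72.4662°) = 4.096926
C = V + |VC|·bis = (21.3848,-22.2110)
T_A = V + ((C−V)·d_A)·d_A = V + 1.2343·d_A = (18.9644,-19.1445)
T_B = V + ((C−V)·d_B)·d_B = V + 1.2343·d_B = (21.1656,-18.3106)
sweep = 180° − θ = 35.0676°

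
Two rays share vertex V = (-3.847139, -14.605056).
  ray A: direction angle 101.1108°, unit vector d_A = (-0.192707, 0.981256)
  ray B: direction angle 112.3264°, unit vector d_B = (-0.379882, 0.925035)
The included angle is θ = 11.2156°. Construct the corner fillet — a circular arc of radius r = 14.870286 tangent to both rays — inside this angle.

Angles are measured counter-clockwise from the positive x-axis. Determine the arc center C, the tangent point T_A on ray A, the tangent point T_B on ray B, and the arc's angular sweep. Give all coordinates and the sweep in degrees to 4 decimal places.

center=(-47.6235,131.1373) T_A=(-33.0320,134.0029) T_B=(-61.3790,125.4883) sweep=168.7844

bisector direction at 106.7186° = (-0.287671,0.957729)
center distance |VC| = r/sin(θ/2) = 14.870286/sin(5.6078°) = 152.174906
C = V + |VC|·bis = (-47.6235,131.1373)
T_A = V + ((C−V)·d_A)·d_A = V + 151.4466·d_A = (-33.0320,134.0029)
T_B = V + ((C−V)·d_B)·d_B = V + 151.4466·d_B = (-61.3790,125.4883)
sweep = 180° − θ = 168.7844°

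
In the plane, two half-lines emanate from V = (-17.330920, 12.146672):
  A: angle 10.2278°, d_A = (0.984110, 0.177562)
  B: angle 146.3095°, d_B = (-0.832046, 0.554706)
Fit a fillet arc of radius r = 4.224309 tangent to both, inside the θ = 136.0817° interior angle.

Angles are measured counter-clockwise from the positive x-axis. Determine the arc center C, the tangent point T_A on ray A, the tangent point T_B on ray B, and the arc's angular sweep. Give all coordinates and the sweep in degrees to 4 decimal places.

center=(-16.4048,16.6063) T_A=(-15.6548,12.4491) T_B=(-18.7481,13.0915) sweep=43.9183

bisector direction at 78.2687° = (0.203323,0.979112)
center distance |VC| = r/sin(θ/2) = 4.224309/sin(68.0409°) = 4.554753
C = V + |VC|·bis = (-16.4048,16.6063)
T_A = V + ((C−V)·d_A)·d_A = V + 1.7032·d_A = (-15.6548,12.4491)
T_B = V + ((C−V)·d_B)·d_B = V + 1.7032·d_B = (-18.7481,13.0915)
sweep = 180° − θ = 43.9183°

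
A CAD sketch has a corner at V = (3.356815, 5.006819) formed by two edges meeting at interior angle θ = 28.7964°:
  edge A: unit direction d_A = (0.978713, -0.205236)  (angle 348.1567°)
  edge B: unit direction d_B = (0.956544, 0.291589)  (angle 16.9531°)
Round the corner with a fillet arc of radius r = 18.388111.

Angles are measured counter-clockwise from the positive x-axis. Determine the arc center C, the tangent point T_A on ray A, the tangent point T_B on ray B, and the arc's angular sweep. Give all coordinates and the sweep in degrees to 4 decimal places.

center=(77.2323,8.3032) T_A=(73.4584,-9.6935) T_B=(71.8705,25.8922) sweep=151.2036

bisector direction at 2.5549° = (0.999006,0.044577)
center distance |VC| = r/sin(θ/2) = 18.388111/sin(14.3982°) = 73.948971
C = V + |VC|·bis = (77.2323,8.3032)
T_A = V + ((C−V)·d_A)·d_A = V + 71.6263·d_A = (73.4584,-9.6935)
T_B = V + ((C−V)·d_B)·d_B = V + 71.6263·d_B = (71.8705,25.8922)
sweep = 180° − θ = 151.2036°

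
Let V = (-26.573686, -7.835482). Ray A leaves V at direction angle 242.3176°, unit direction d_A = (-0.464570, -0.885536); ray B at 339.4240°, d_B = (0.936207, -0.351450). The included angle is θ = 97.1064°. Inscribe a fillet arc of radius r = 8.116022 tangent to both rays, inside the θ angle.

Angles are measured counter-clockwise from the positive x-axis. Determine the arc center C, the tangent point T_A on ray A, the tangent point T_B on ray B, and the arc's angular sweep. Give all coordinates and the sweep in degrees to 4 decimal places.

bisector direction at 290.8708° = (0.356262,-0.934386)
center distance |VC| = r/sin(θ/2) = 8.116022/sin(48.5532°) = 10.827561
C = V + |VC|·bis = (-22.7162,-17.9526)
T_A = V + ((C−V)·d_A)·d_A = V + 7.1670·d_A = (-29.9033,-14.1821)
T_B = V + ((C−V)·d_B)·d_B = V + 7.1670·d_B = (-19.8639,-10.3543)
sweep = 180° − θ = 82.8936°

center=(-22.7162,-17.9526) T_A=(-29.9033,-14.1821) T_B=(-19.8639,-10.3543) sweep=82.8936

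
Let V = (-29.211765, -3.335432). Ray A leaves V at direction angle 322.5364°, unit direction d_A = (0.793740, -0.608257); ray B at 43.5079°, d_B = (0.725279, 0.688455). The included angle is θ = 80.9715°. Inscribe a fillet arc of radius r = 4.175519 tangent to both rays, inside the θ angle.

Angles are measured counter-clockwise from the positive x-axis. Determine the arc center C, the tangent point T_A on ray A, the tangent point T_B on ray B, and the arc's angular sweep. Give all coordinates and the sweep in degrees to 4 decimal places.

bisector direction at 3.0222° = (0.998609,0.052722)
center distance |VC| = r/sin(θ/2) = 4.175519/sin(40.4858°) = 6.431208
C = V + |VC|·bis = (-22.7895,-2.9964)
T_A = V + ((C−V)·d_A)·d_A = V + 4.8914·d_A = (-25.3293,-6.3106)
T_B = V + ((C−V)·d_B)·d_B = V + 4.8914·d_B = (-25.6642,0.0321)
sweep = 180° − θ = 99.0285°

center=(-22.7895,-2.9964) T_A=(-25.3293,-6.3106) T_B=(-25.6642,0.0321) sweep=99.0285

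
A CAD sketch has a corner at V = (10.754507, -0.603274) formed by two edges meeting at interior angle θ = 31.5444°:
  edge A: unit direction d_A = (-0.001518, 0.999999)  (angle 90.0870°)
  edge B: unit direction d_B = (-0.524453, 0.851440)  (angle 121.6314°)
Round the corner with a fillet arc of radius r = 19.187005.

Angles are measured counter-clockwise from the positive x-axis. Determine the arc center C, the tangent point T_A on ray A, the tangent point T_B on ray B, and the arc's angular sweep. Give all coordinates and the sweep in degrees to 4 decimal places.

bisector direction at 105.8592° = (-0.273274,0.961936)
center distance |VC| = r/sin(θ/2) = 19.187005/sin(15.7722°) = 70.588900
C = V + |VC|·bis = (-8.5356,67.2987)
T_A = V + ((C−V)·d_A)·d_A = V + 67.9312·d_A = (10.6514,67.3279)
T_B = V + ((C−V)·d_B)·d_B = V + 67.9312·d_B = (-24.8722,57.2361)
sweep = 180° − θ = 148.4556°

center=(-8.5356,67.2987) T_A=(10.6514,67.3279) T_B=(-24.8722,57.2361) sweep=148.4556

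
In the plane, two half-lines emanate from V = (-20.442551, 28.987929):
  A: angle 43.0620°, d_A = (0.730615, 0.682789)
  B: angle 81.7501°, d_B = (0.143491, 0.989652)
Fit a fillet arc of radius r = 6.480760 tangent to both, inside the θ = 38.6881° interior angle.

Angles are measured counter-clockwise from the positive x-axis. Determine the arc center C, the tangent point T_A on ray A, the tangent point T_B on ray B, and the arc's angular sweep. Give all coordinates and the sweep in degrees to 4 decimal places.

center=(-11.3799,46.3276) T_A=(-6.9549,41.5927) T_B=(-17.7936,47.2575) sweep=141.3119

bisector direction at 62.4061° = (0.463202,0.886252)
center distance |VC| = r/sin(θ/2) = 6.480760/sin(19.3440°) = 19.565155
C = V + |VC|·bis = (-11.3799,46.3276)
T_A = V + ((C−V)·d_A)·d_A = V + 18.4606·d_A = (-6.9549,41.5927)
T_B = V + ((C−V)·d_B)·d_B = V + 18.4606·d_B = (-17.7936,47.2575)
sweep = 180° − θ = 141.3119°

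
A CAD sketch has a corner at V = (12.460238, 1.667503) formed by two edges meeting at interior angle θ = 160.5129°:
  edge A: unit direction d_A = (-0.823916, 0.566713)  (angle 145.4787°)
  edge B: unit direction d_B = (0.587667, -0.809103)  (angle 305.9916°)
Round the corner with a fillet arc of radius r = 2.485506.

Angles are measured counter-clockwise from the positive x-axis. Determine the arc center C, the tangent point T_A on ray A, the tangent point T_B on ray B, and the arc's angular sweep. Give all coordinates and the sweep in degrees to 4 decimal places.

center=(10.7000,-0.1385) T_A=(12.1086,1.9094) T_B=(12.7111,1.3222) sweep=19.4871

bisector direction at 225.7352° = (-0.697976,-0.716121)
center distance |VC| = r/sin(θ/2) = 2.485506/sin(80.2565°) = 2.521884
C = V + |VC|·bis = (10.7000,-0.1385)
T_A = V + ((C−V)·d_A)·d_A = V + 0.4268·d_A = (12.1086,1.9094)
T_B = V + ((C−V)·d_B)·d_B = V + 0.4268·d_B = (12.7111,1.3222)
sweep = 180° − θ = 19.4871°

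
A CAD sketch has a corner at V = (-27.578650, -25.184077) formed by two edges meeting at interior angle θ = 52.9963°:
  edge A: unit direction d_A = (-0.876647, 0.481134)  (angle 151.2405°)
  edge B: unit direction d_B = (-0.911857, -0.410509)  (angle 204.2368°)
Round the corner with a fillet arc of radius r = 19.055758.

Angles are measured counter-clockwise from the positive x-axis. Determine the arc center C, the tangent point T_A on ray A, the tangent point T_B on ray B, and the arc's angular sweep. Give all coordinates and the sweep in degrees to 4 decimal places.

center=(-70.2551,-23.4988) T_A=(-61.0868,-6.7937) T_B=(-62.4326,-40.8750) sweep=127.0037

bisector direction at 177.7386° = (-0.999221,0.039458)
center distance |VC| = r/sin(θ/2) = 19.055758/sin(26.4981°) = 42.709739
C = V + |VC|·bis = (-70.2551,-23.4988)
T_A = V + ((C−V)·d_A)·d_A = V + 38.2230·d_A = (-61.0868,-6.7937)
T_B = V + ((C−V)·d_B)·d_B = V + 38.2230·d_B = (-62.4326,-40.8750)
sweep = 180° − θ = 127.0037°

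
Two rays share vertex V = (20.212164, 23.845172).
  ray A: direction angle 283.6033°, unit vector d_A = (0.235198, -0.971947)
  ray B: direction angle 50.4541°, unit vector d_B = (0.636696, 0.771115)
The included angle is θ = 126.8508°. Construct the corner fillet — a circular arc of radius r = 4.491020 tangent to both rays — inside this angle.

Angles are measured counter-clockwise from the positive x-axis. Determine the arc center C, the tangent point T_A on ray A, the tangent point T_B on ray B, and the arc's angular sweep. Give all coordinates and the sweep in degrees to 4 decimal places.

center=(25.1056,22.7180) T_A=(20.7405,21.6617) T_B=(21.6425,25.5774) sweep=53.1492

bisector direction at 347.0287° = (0.974483,-0.224463)
center distance |VC| = r/sin(θ/2) = 4.491020/sin(63.4254°) = 5.021532
C = V + |VC|·bis = (25.1056,22.7180)
T_A = V + ((C−V)·d_A)·d_A = V + 2.2464·d_A = (20.7405,21.6617)
T_B = V + ((C−V)·d_B)·d_B = V + 2.2464·d_B = (21.6425,25.5774)
sweep = 180° − θ = 53.1492°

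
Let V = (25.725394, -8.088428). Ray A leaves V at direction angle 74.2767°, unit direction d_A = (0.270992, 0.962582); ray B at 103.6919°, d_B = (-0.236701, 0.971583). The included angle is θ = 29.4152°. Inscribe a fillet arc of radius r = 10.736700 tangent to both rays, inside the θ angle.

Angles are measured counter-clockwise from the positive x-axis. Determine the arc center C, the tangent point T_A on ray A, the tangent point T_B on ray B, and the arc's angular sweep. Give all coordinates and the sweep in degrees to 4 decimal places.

bisector direction at 88.9843° = (0.017726,0.999843)
center distance |VC| = r/sin(θ/2) = 10.736700/sin(14.7076°) = 42.289412
C = V + |VC|·bis = (26.4750,34.1943)
T_A = V + ((C−V)·d_A)·d_A = V + 40.9038·d_A = (36.8100,31.2848)
T_B = V + ((C−V)·d_B)·d_B = V + 40.9038·d_B = (16.0434,31.6530)
sweep = 180° − θ = 150.5848°

center=(26.4750,34.1943) T_A=(36.8100,31.2848) T_B=(16.0434,31.6530) sweep=150.5848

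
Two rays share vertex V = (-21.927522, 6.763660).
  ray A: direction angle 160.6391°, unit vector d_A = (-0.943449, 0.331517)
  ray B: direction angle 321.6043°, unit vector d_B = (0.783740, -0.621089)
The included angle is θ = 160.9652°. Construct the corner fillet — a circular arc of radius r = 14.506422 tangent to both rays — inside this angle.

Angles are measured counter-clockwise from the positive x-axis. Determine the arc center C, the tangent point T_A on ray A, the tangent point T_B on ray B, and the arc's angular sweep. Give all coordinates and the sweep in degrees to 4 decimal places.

center=(-29.0312,-6.1161) T_A=(-24.2221,7.5699) T_B=(-20.0214,5.2531) sweep=19.0348

bisector direction at 241.1217° = (-0.482951,-0.875648)
center distance |VC| = r/sin(θ/2) = 14.506422/sin(80.4826°) = 14.708883
C = V + |VC|·bis = (-29.0312,-6.1161)
T_A = V + ((C−V)·d_A)·d_A = V + 2.4321·d_A = (-24.2221,7.5699)
T_B = V + ((C−V)·d_B)·d_B = V + 2.4321·d_B = (-20.0214,5.2531)
sweep = 180° − θ = 19.0348°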